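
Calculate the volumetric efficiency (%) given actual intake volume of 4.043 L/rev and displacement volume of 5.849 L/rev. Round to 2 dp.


eta_v = (V_actual / V_disp) * 100
Ratio = 4.043 / 5.849 = 0.6912
eta_v = 0.6912 * 100 = 69.12%


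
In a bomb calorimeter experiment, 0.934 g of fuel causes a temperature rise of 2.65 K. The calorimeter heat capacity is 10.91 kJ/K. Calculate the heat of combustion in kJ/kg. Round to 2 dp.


Hc = C_cal * delta_T / m_fuel
Q_released = 10.91 * 2.65 = 28.9115 kJ
m_fuel = 0.934 g = 0.934/1000 kg = 0.000934 kg
Hc = 28.9115 / 0.000934 = 30954.50 kJ/kg


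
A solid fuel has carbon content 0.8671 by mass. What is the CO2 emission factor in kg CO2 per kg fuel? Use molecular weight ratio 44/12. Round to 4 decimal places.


EF = C_frac * (M_CO2 / M_C)
EF = 0.8671 * (44/12)
EF = 0.8671 * 3.666667 = 3.1794 kg_CO2/kg_fuel


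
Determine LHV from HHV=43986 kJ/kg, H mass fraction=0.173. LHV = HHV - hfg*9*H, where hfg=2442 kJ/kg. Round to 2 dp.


LHV = HHV - hfg * 9 * H
Water correction = 2442 * 9 * 0.173 = 3802.194 kJ/kg
LHV = 43986 - 3802.194 = 40183.81 kJ/kg


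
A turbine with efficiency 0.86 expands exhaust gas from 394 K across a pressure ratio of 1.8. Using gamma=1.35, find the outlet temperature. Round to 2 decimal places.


T_out = T_in * (1 - eta * (1 - PR^(-(gamma-1)/gamma)))
Exponent = -(1.35-1)/1.35 = -0.25925926
PR^exp = 1.8^(-0.25925926) = 0.85865408
Factor = 1 - 0.86*(1 - 0.85865408) = 0.87844251
T_out = 394 * 0.87844251 = 346.11 K


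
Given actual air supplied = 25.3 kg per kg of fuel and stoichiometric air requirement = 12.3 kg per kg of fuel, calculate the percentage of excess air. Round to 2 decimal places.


Excess air = actual - stoichiometric = 25.3 - 12.3 = 13.00 kg/kg fuel
Excess air % = (excess / stoich) * 100 = (13.00 / 12.3) * 100 = 105.69%


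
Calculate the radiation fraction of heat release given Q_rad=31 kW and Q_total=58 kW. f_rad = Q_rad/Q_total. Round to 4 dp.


f_rad = Q_rad / Q_total
f_rad = 31 / 58 = 0.5345


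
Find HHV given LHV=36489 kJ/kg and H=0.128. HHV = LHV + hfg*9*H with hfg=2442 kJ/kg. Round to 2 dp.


HHV = LHV + hfg * 9 * H
Water addition = 2442 * 9 * 0.128 = 2813.184 kJ/kg
HHV = 36489 + 2813.184 = 39302.18 kJ/kg


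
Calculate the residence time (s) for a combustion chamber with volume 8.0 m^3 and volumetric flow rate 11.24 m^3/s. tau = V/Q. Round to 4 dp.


tau = V / Q_flow
tau = 8.0 / 11.24 = 0.7117 s


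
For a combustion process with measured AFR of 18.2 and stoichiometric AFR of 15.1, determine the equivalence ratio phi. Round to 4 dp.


phi = AFR_stoich / AFR_actual
phi = 15.1 / 18.2 = 0.8297


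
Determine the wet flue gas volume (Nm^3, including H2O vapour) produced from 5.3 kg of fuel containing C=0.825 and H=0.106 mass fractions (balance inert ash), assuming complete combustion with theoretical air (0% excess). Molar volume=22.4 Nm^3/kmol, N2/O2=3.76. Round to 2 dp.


Per kg fuel: CO2 = (C/12 kmol)*22.4 = (0.825/12)*22.4 = 1.54000 Nm^3
Per kg fuel: H2O = (H/2 kmol)*22.4 = (0.106/2)*22.4 = 1.18720 Nm^3
O2 needed per kg fuel = C/12 + H/4 = 0.825/12 + 0.106/4 = 0.09525000 kmol
Per kg fuel: N2 = O2*3.76*22.4 = 0.09525000*3.76*22.4 = 8.02234 Nm^3
Total per kg = 1.54000 + 1.18720 + 8.02234 = 10.74954 Nm^3
Total = 10.74954 * 5.3 = 56.97 Nm^3


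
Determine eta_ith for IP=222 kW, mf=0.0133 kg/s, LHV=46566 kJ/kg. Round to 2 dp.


eta_ith = (IP / (mf * LHV)) * 100
Denominator = 0.0133 * 46566 = 619.3278 kW
eta_ith = (222 / 619.3278) * 100 = 35.85%


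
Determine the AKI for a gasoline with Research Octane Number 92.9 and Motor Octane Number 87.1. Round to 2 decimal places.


AKI = (RON + MON) / 2
AKI = (92.9 + 87.1) / 2
AKI = 180.0 / 2 = 90.00


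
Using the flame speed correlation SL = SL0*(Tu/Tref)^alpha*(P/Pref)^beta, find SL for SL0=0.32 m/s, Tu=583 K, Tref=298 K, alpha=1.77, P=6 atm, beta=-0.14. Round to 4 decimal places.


SL = SL0 * (Tu/Tref)^alpha * (P/Pref)^beta
T ratio = 583/298 = 1.95637584
(T ratio)^alpha = 1.95637584^1.77 = 3.279975
(P/Pref)^beta = 6^(-0.14) = 0.778142
SL = 0.32 * 3.279975 * 0.778142 = 0.8167 m/s


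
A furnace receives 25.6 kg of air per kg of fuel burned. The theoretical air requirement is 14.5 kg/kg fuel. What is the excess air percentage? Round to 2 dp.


Excess air = actual - stoichiometric = 25.6 - 14.5 = 11.10 kg/kg fuel
Excess air % = (excess / stoich) * 100 = (11.10 / 14.5) * 100 = 76.55%


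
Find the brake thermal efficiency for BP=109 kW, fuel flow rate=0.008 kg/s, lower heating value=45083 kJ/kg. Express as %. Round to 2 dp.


eta_BTE = (BP / (mf * LHV)) * 100
Denominator = 0.008 * 45083 = 360.6640 kW
eta_BTE = (109 / 360.6640) * 100 = 30.22%


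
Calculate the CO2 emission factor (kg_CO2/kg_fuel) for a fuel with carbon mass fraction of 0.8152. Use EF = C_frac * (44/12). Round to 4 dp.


EF = C_frac * (M_CO2 / M_C)
EF = 0.8152 * (44/12)
EF = 0.8152 * 3.666667 = 2.9891 kg_CO2/kg_fuel


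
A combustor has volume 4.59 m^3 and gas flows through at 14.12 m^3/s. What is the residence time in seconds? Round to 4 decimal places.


tau = V / Q_flow
tau = 4.59 / 14.12 = 0.3251 s


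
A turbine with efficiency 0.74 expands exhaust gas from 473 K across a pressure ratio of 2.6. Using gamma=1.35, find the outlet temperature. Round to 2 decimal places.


T_out = T_in * (1 - eta * (1 - PR^(-(gamma-1)/gamma)))
Exponent = -(1.35-1)/1.35 = -0.25925926
PR^exp = 2.6^(-0.25925926) = 0.78057442
Factor = 1 - 0.74*(1 - 0.78057442) = 0.83762507
T_out = 473 * 0.83762507 = 396.20 K


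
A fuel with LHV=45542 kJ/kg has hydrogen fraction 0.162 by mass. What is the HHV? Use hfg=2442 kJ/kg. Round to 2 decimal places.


HHV = LHV + hfg * 9 * H
Water addition = 2442 * 9 * 0.162 = 3560.436 kJ/kg
HHV = 45542 + 3560.436 = 49102.44 kJ/kg


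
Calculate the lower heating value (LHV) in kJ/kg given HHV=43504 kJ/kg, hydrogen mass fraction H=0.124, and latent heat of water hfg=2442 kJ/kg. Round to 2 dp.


LHV = HHV - hfg * 9 * H
Water correction = 2442 * 9 * 0.124 = 2725.272 kJ/kg
LHV = 43504 - 2725.272 = 40778.73 kJ/kg


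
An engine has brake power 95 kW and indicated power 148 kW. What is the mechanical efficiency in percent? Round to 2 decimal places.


eta_mech = (BP / IP) * 100
Ratio = 95 / 148 = 0.6419
eta_mech = 0.6419 * 100 = 64.19%


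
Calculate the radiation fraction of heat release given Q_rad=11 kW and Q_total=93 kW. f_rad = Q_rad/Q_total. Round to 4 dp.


f_rad = Q_rad / Q_total
f_rad = 11 / 93 = 0.1183


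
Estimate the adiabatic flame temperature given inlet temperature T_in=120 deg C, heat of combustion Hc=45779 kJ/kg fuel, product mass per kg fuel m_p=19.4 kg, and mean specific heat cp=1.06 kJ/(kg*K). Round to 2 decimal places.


T_ad = T_in + Hc / (m_p * cp)
Denominator = 19.4 * 1.06 = 20.5640
Temperature rise = 45779 / 20.5640 = 2226.17 K
T_ad = 120 + 2226.17 = 2346.17 deg C


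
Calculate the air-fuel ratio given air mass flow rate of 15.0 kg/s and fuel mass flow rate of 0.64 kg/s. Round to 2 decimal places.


AFR = m_air / m_fuel
AFR = 15.0 / 0.64 = 23.44


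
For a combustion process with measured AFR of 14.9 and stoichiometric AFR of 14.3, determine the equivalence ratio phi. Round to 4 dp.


phi = AFR_stoich / AFR_actual
phi = 14.3 / 14.9 = 0.9597


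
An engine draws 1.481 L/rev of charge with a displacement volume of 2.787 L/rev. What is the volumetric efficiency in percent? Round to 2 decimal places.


eta_v = (V_actual / V_disp) * 100
Ratio = 1.481 / 2.787 = 0.5314
eta_v = 0.5314 * 100 = 53.14%


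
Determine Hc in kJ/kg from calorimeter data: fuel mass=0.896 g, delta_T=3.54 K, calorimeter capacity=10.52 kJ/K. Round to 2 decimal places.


Hc = C_cal * delta_T / m_fuel
Q_released = 10.52 * 3.54 = 37.2408 kJ
m_fuel = 0.896 g = 0.896/1000 kg = 0.000896 kg
Hc = 37.2408 / 0.000896 = 41563.39 kJ/kg


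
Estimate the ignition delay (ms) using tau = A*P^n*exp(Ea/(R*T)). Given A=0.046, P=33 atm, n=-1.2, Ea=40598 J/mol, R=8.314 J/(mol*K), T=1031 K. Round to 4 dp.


tau = A * P^n * exp(Ea/(R*T))
P^n = 33^(-1.2) = 0.01505855
Ea/(R*T) = 40598/(8.314*1031) = 4.736265
exp(Ea/(R*T)) = 114.007537
tau = 0.046 * 0.01505855 * 114.007537 = 0.0790 ms


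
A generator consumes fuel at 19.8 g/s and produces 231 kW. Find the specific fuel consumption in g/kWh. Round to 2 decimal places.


SFC = (mf / BP) * 3600
Rate = 19.8 / 231 = 0.085714 g/(s*kW)
SFC = 0.085714 * 3600 = 308.57 g/kWh


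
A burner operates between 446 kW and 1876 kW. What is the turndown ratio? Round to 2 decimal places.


TDR = Q_max / Q_min
TDR = 1876 / 446 = 4.21


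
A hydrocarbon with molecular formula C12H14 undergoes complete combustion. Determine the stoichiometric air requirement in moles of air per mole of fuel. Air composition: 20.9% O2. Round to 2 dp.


Balanced combustion: C12H14 + 15.5 O2 -> 12 CO2 + 7 H2O
O2 needed = C + H/4 = 12 + 14/4 = 15.50 moles
Air moles = O2 / 0.209 = 15.50 / 0.209 = 74.16 moles air


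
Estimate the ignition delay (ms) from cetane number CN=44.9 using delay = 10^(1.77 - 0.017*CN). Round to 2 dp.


delay = 10^(1.77 - 0.017*CN)
Exponent = 1.77 - 0.017*44.9 = 1.0067
delay = 10^1.0067 = 10.16 ms


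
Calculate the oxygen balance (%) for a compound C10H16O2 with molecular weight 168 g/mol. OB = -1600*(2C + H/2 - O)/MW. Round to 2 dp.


OB = -1600 * (2C + H/2 - O) / MW
Inner = 2*10 + 16/2 - 2 = 26.00
OB = -1600 * 26.00 / 168 = -247.62%


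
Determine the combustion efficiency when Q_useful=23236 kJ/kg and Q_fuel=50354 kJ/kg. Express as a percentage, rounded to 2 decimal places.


Efficiency = (Q_useful / Q_fuel) * 100
Efficiency = (23236 / 50354) * 100
Efficiency = 0.4615 * 100 = 46.15%


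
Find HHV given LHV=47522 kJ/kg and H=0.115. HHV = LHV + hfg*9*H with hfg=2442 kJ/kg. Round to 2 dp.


HHV = LHV + hfg * 9 * H
Water addition = 2442 * 9 * 0.115 = 2527.470 kJ/kg
HHV = 47522 + 2527.470 = 50049.47 kJ/kg


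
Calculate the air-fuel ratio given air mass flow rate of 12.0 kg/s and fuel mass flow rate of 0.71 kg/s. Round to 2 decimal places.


AFR = m_air / m_fuel
AFR = 12.0 / 0.71 = 16.90


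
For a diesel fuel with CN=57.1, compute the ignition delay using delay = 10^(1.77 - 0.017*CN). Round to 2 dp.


delay = 10^(1.77 - 0.017*CN)
Exponent = 1.77 - 0.017*57.1 = 0.7993
delay = 10^0.7993 = 6.30 ms


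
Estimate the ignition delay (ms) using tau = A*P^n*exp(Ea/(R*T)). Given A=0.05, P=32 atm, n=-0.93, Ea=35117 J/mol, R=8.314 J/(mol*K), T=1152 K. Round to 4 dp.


tau = A * P^n * exp(Ea/(R*T))
P^n = 32^(-0.93) = 0.03983002
Ea/(R*T) = 35117/(8.314*1152) = 3.666527
exp(Ea/(R*T)) = 39.115827
tau = 0.05 * 0.03983002 * 39.115827 = 0.0779 ms


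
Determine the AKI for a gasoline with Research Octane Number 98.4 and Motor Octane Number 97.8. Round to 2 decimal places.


AKI = (RON + MON) / 2
AKI = (98.4 + 97.8) / 2
AKI = 196.2 / 2 = 98.10


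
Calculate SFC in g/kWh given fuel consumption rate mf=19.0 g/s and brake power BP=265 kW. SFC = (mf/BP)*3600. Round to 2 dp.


SFC = (mf / BP) * 3600
Rate = 19.0 / 265 = 0.071698 g/(s*kW)
SFC = 0.071698 * 3600 = 258.11 g/kWh


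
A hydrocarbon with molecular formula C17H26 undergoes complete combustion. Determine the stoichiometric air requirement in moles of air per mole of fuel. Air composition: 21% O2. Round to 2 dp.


Balanced combustion: C17H26 + 23.5 O2 -> 17 CO2 + 13 H2O
O2 needed = C + H/4 = 17 + 26/4 = 23.50 moles
Air moles = O2 / 0.21 = 23.50 / 0.21 = 111.90 moles air


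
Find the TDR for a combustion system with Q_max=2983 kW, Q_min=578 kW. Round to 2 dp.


TDR = Q_max / Q_min
TDR = 2983 / 578 = 5.16


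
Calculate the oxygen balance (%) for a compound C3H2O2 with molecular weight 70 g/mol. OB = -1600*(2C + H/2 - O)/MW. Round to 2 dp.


OB = -1600 * (2C + H/2 - O) / MW
Inner = 2*3 + 2/2 - 2 = 5.00
OB = -1600 * 5.00 / 70 = -114.29%


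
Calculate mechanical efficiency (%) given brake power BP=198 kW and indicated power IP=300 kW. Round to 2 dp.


eta_mech = (BP / IP) * 100
Ratio = 198 / 300 = 0.6600
eta_mech = 0.6600 * 100 = 66.00%


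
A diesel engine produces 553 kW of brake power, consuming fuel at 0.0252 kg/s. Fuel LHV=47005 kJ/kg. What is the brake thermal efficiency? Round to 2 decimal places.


eta_BTE = (BP / (mf * LHV)) * 100
Denominator = 0.0252 * 47005 = 1184.5260 kW
eta_BTE = (553 / 1184.5260) * 100 = 46.69%


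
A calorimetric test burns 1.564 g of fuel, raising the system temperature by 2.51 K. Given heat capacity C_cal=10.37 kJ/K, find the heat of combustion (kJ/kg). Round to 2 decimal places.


Hc = C_cal * delta_T / m_fuel
Q_released = 10.37 * 2.51 = 26.0287 kJ
m_fuel = 1.564 g = 1.564/1000 kg = 0.001564 kg
Hc = 26.0287 / 0.001564 = 16642.39 kJ/kg


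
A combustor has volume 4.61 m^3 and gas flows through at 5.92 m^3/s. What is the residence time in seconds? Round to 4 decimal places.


tau = V / Q_flow
tau = 4.61 / 5.92 = 0.7787 s


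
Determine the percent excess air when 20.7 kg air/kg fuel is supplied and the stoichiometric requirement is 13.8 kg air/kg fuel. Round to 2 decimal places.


Excess air = actual - stoichiometric = 20.7 - 13.8 = 6.90 kg/kg fuel
Excess air % = (excess / stoich) * 100 = (6.90 / 13.8) * 100 = 50.00%


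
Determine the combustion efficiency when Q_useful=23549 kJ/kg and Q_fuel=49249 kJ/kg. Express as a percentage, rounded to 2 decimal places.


Efficiency = (Q_useful / Q_fuel) * 100
Efficiency = (23549 / 49249) * 100
Efficiency = 0.4782 * 100 = 47.82%


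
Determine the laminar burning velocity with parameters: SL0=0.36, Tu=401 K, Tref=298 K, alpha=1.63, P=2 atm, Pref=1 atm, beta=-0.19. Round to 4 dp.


SL = SL0 * (Tu/Tref)^alpha * (P/Pref)^beta
T ratio = 401/298 = 1.34563758
(T ratio)^alpha = 1.34563758^1.63 = 1.622381
(P/Pref)^beta = 2^(-0.19) = 0.876606
SL = 0.36 * 1.622381 * 0.876606 = 0.5120 m/s


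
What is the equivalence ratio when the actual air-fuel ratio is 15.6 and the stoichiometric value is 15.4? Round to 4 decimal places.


phi = AFR_stoich / AFR_actual
phi = 15.4 / 15.6 = 0.9872


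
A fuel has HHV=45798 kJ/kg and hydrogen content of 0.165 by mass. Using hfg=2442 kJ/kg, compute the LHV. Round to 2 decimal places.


LHV = HHV - hfg * 9 * H
Water correction = 2442 * 9 * 0.165 = 3626.370 kJ/kg
LHV = 45798 - 3626.370 = 42171.63 kJ/kg


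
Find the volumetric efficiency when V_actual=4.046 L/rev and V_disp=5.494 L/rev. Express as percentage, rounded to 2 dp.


eta_v = (V_actual / V_disp) * 100
Ratio = 4.046 / 5.494 = 0.7364
eta_v = 0.7364 * 100 = 73.64%


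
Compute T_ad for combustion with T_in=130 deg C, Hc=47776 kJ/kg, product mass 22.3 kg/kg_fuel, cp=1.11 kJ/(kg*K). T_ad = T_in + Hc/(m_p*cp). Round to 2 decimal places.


T_ad = T_in + Hc / (m_p * cp)
Denominator = 22.3 * 1.11 = 24.7530
Temperature rise = 47776 / 24.7530 = 1930.11 K
T_ad = 130 + 1930.11 = 2060.11 deg C


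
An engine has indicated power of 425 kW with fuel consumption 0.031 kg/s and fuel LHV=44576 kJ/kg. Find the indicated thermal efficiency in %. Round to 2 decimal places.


eta_ith = (IP / (mf * LHV)) * 100
Denominator = 0.031 * 44576 = 1381.8560 kW
eta_ith = (425 / 1381.8560) * 100 = 30.76%


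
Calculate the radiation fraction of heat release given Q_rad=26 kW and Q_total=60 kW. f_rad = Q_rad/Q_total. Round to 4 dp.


f_rad = Q_rad / Q_total
f_rad = 26 / 60 = 0.4333


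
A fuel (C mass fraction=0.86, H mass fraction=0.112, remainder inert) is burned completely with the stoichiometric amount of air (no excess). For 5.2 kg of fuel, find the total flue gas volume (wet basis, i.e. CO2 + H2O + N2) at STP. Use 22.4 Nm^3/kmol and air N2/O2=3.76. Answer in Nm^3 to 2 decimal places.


Per kg fuel: CO2 = (C/12 kmol)*22.4 = (0.86/12)*22.4 = 1.60533 Nm^3
Per kg fuel: H2O = (H/2 kmol)*22.4 = (0.112/2)*22.4 = 1.25440 Nm^3
O2 needed per kg fuel = C/12 + H/4 = 0.86/12 + 0.112/4 = 0.09966667 kmol
Per kg fuel: N2 = O2*3.76*22.4 = 0.09966667*3.76*22.4 = 8.39433 Nm^3
Total per kg = 1.60533 + 1.25440 + 8.39433 = 11.25406 Nm^3
Total = 11.25406 * 5.2 = 58.52 Nm^3


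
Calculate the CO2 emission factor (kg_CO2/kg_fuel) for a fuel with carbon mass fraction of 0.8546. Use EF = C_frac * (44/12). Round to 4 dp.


EF = C_frac * (M_CO2 / M_C)
EF = 0.8546 * (44/12)
EF = 0.8546 * 3.666667 = 3.1335 kg_CO2/kg_fuel


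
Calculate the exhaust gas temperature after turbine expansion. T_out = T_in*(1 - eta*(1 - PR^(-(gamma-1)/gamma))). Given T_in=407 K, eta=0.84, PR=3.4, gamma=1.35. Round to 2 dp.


T_out = T_in * (1 - eta * (1 - PR^(-(gamma-1)/gamma)))
Exponent = -(1.35-1)/1.35 = -0.25925926
PR^exp = 3.4^(-0.25925926) = 0.72813041
Factor = 1 - 0.84*(1 - 0.72813041) = 0.77162954
T_out = 407 * 0.77162954 = 314.05 K


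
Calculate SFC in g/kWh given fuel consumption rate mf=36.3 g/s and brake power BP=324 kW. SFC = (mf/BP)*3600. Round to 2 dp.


SFC = (mf / BP) * 3600
Rate = 36.3 / 324 = 0.112037 g/(s*kW)
SFC = 0.112037 * 3600 = 403.33 g/kWh


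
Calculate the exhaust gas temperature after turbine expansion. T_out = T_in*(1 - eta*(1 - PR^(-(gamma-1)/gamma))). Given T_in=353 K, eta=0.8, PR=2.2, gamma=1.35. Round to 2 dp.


T_out = T_in * (1 - eta * (1 - PR^(-(gamma-1)/gamma)))
Exponent = -(1.35-1)/1.35 = -0.25925926
PR^exp = 2.2^(-0.25925926) = 0.81512413
Factor = 1 - 0.8*(1 - 0.81512413) = 0.85209930
T_out = 353 * 0.85209930 = 300.79 K


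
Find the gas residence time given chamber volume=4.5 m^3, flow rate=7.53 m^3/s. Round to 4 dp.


tau = V / Q_flow
tau = 4.5 / 7.53 = 0.5976 s


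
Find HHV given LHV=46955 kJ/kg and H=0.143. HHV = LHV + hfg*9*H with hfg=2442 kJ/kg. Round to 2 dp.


HHV = LHV + hfg * 9 * H
Water addition = 2442 * 9 * 0.143 = 3142.854 kJ/kg
HHV = 46955 + 3142.854 = 50097.85 kJ/kg


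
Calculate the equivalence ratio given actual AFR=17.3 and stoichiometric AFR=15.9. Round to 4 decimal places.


phi = AFR_stoich / AFR_actual
phi = 15.9 / 17.3 = 0.9191


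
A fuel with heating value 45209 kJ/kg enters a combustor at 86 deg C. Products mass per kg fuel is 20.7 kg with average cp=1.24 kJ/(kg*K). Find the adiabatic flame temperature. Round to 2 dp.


T_ad = T_in + Hc / (m_p * cp)
Denominator = 20.7 * 1.24 = 25.6680
Temperature rise = 45209 / 25.6680 = 1761.30 K
T_ad = 86 + 1761.30 = 1847.30 deg C


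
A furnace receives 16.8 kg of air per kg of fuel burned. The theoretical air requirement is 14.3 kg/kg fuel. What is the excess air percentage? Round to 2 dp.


Excess air = actual - stoichiometric = 16.8 - 14.3 = 2.50 kg/kg fuel
Excess air % = (excess / stoich) * 100 = (2.50 / 14.3) * 100 = 17.48%


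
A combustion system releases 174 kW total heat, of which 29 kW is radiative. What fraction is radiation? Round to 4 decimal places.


f_rad = Q_rad / Q_total
f_rad = 29 / 174 = 0.1667


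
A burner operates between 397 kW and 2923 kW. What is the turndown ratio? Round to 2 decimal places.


TDR = Q_max / Q_min
TDR = 2923 / 397 = 7.36


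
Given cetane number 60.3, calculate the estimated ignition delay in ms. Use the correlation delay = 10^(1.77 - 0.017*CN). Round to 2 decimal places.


delay = 10^(1.77 - 0.017*CN)
Exponent = 1.77 - 0.017*60.3 = 0.7449
delay = 10^0.7449 = 5.56 ms


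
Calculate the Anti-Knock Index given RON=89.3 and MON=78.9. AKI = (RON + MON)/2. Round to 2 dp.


AKI = (RON + MON) / 2
AKI = (89.3 + 78.9) / 2
AKI = 168.2 / 2 = 84.10


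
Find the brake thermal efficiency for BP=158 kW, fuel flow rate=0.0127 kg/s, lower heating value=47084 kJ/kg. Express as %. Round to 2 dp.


eta_BTE = (BP / (mf * LHV)) * 100
Denominator = 0.0127 * 47084 = 597.9668 kW
eta_BTE = (158 / 597.9668) * 100 = 26.42%


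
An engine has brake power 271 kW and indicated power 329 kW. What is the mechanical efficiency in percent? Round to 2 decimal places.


eta_mech = (BP / IP) * 100
Ratio = 271 / 329 = 0.8237
eta_mech = 0.8237 * 100 = 82.37%


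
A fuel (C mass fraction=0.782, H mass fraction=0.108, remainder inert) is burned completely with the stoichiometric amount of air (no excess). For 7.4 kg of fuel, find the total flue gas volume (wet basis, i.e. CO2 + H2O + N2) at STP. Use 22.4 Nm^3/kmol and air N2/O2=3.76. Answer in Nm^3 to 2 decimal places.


Per kg fuel: CO2 = (C/12 kmol)*22.4 = (0.782/12)*22.4 = 1.45973 Nm^3
Per kg fuel: H2O = (H/2 kmol)*22.4 = (0.108/2)*22.4 = 1.20960 Nm^3
O2 needed per kg fuel = C/12 + H/4 = 0.782/12 + 0.108/4 = 0.09216667 kmol
Per kg fuel: N2 = O2*3.76*22.4 = 0.09216667*3.76*22.4 = 7.76265 Nm^3
Total per kg = 1.45973 + 1.20960 + 7.76265 = 10.43198 Nm^3
Total = 10.43198 * 7.4 = 77.20 Nm^3


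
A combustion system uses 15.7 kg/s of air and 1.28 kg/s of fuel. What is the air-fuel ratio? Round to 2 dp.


AFR = m_air / m_fuel
AFR = 15.7 / 1.28 = 12.27


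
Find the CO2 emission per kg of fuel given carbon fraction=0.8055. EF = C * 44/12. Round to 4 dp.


EF = C_frac * (M_CO2 / M_C)
EF = 0.8055 * (44/12)
EF = 0.8055 * 3.666667 = 2.9535 kg_CO2/kg_fuel


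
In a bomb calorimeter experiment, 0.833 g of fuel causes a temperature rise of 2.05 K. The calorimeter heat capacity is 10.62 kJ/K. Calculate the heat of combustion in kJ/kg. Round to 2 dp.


Hc = C_cal * delta_T / m_fuel
Q_released = 10.62 * 2.05 = 21.7710 kJ
m_fuel = 0.833 g = 0.833/1000 kg = 0.000833 kg
Hc = 21.7710 / 0.000833 = 26135.65 kJ/kg


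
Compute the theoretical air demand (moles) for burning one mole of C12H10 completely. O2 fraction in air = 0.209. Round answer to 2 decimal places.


Balanced combustion: C12H10 + 14.5 O2 -> 12 CO2 + 5 H2O
O2 needed = C + H/4 = 12 + 10/4 = 14.50 moles
Air moles = O2 / 0.209 = 14.50 / 0.209 = 69.38 moles air


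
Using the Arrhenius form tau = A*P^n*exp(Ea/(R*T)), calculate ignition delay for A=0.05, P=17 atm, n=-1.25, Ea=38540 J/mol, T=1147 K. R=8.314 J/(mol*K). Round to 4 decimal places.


tau = A * P^n * exp(Ea/(R*T))
P^n = 17^(-1.25) = 0.02896936
Ea/(R*T) = 38540/(8.314*1147) = 4.041460
exp(Ea/(R*T)) = 56.909363
tau = 0.05 * 0.02896936 * 56.909363 = 0.0824 ms


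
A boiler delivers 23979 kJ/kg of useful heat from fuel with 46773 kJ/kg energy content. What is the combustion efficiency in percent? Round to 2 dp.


Efficiency = (Q_useful / Q_fuel) * 100
Efficiency = (23979 / 46773) * 100
Efficiency = 0.5127 * 100 = 51.27%


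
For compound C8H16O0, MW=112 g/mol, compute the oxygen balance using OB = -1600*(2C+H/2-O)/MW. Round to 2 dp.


OB = -1600 * (2C + H/2 - O) / MW
Inner = 2*8 + 16/2 - 0 = 24.00
OB = -1600 * 24.00 / 112 = -342.86%


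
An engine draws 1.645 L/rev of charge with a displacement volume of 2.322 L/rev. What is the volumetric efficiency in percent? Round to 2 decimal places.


eta_v = (V_actual / V_disp) * 100
Ratio = 1.645 / 2.322 = 0.7084
eta_v = 0.7084 * 100 = 70.84%


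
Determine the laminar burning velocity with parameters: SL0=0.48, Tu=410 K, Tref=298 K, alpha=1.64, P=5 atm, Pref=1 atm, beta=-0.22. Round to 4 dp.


SL = SL0 * (Tu/Tref)^alpha * (P/Pref)^beta
T ratio = 410/298 = 1.37583893
(T ratio)^alpha = 1.37583893^1.64 = 1.687527
(P/Pref)^beta = 5^(-0.22) = 0.701821
SL = 0.48 * 1.687527 * 0.701821 = 0.5685 m/s


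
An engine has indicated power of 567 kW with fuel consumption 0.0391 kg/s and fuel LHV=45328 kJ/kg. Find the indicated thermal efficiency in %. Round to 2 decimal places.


eta_ith = (IP / (mf * LHV)) * 100
Denominator = 0.0391 * 45328 = 1772.3248 kW
eta_ith = (567 / 1772.3248) * 100 = 31.99%


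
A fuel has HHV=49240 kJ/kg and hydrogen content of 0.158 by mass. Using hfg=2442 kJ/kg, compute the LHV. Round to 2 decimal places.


LHV = HHV - hfg * 9 * H
Water correction = 2442 * 9 * 0.158 = 3472.524 kJ/kg
LHV = 49240 - 3472.524 = 45767.48 kJ/kg


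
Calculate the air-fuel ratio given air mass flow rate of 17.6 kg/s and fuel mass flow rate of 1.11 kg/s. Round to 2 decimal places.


AFR = m_air / m_fuel
AFR = 17.6 / 1.11 = 15.86


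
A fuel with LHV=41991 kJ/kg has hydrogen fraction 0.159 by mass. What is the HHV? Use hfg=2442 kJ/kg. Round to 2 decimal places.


HHV = LHV + hfg * 9 * H
Water addition = 2442 * 9 * 0.159 = 3494.502 kJ/kg
HHV = 41991 + 3494.502 = 45485.50 kJ/kg


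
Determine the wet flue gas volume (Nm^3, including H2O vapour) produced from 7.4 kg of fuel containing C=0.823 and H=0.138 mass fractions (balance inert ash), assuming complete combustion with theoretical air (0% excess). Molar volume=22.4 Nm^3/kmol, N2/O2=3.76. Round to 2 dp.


Per kg fuel: CO2 = (C/12 kmol)*22.4 = (0.823/12)*22.4 = 1.53627 Nm^3
Per kg fuel: H2O = (H/2 kmol)*22.4 = (0.138/2)*22.4 = 1.54560 Nm^3
O2 needed per kg fuel = C/12 + H/4 = 0.823/12 + 0.138/4 = 0.10308333 kmol
Per kg fuel: N2 = O2*3.76*22.4 = 0.10308333*3.76*22.4 = 8.68209 Nm^3
Total per kg = 1.53627 + 1.54560 + 8.68209 = 11.76396 Nm^3
Total = 11.76396 * 7.4 = 87.05 Nm^3


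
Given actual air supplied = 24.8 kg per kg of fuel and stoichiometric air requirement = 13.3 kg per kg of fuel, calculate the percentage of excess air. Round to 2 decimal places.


Excess air = actual - stoichiometric = 24.8 - 13.3 = 11.50 kg/kg fuel
Excess air % = (excess / stoich) * 100 = (11.50 / 13.3) * 100 = 86.47%


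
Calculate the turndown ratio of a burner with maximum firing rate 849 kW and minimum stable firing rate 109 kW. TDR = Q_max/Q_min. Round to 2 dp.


TDR = Q_max / Q_min
TDR = 849 / 109 = 7.79


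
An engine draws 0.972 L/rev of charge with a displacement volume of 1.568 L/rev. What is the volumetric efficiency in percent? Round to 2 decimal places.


eta_v = (V_actual / V_disp) * 100
Ratio = 0.972 / 1.568 = 0.6199
eta_v = 0.6199 * 100 = 61.99%


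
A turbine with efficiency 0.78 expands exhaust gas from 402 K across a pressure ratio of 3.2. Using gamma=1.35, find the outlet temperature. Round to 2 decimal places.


T_out = T_in * (1 - eta * (1 - PR^(-(gamma-1)/gamma)))
Exponent = -(1.35-1)/1.35 = -0.25925926
PR^exp = 3.2^(-0.25925926) = 0.73966521
Factor = 1 - 0.78*(1 - 0.73966521) = 0.79693886
T_out = 402 * 0.79693886 = 320.37 K


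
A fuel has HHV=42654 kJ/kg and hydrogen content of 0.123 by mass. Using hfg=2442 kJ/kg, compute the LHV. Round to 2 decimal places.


LHV = HHV - hfg * 9 * H
Water correction = 2442 * 9 * 0.123 = 2703.294 kJ/kg
LHV = 42654 - 2703.294 = 39950.71 kJ/kg


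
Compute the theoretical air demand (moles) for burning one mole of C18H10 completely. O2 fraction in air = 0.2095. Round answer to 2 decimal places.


Balanced combustion: C18H10 + 20.5 O2 -> 18 CO2 + 5 H2O
O2 needed = C + H/4 = 18 + 10/4 = 20.50 moles
Air moles = O2 / 0.2095 = 20.50 / 0.2095 = 97.85 moles air


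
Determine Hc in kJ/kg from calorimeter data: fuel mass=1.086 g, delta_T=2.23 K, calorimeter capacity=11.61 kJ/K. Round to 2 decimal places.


Hc = C_cal * delta_T / m_fuel
Q_released = 11.61 * 2.23 = 25.8903 kJ
m_fuel = 1.086 g = 1.086/1000 kg = 0.001086 kg
Hc = 25.8903 / 0.001086 = 23840.06 kJ/kg


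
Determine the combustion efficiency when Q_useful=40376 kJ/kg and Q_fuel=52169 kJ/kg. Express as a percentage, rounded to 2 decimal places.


Efficiency = (Q_useful / Q_fuel) * 100
Efficiency = (40376 / 52169) * 100
Efficiency = 0.7739 * 100 = 77.39%


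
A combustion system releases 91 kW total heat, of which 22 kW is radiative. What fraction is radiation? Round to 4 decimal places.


f_rad = Q_rad / Q_total
f_rad = 22 / 91 = 0.2418


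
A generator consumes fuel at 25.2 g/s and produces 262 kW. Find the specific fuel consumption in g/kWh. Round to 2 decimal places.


SFC = (mf / BP) * 3600
Rate = 25.2 / 262 = 0.096183 g/(s*kW)
SFC = 0.096183 * 3600 = 346.26 g/kWh


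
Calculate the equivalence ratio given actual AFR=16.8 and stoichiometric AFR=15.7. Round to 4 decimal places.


phi = AFR_stoich / AFR_actual
phi = 15.7 / 16.8 = 0.9345


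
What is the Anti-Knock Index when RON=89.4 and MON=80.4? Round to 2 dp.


AKI = (RON + MON) / 2
AKI = (89.4 + 80.4) / 2
AKI = 169.8 / 2 = 84.90


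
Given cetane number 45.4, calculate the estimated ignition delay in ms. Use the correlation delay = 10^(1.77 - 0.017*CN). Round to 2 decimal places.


delay = 10^(1.77 - 0.017*CN)
Exponent = 1.77 - 0.017*45.4 = 0.9982
delay = 10^0.9982 = 9.96 ms


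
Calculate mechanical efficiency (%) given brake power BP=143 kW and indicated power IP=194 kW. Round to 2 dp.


eta_mech = (BP / IP) * 100
Ratio = 143 / 194 = 0.7371
eta_mech = 0.7371 * 100 = 73.71%


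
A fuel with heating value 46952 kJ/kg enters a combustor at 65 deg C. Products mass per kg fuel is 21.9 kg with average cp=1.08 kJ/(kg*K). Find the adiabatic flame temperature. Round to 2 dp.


T_ad = T_in + Hc / (m_p * cp)
Denominator = 21.9 * 1.08 = 23.6520
Temperature rise = 46952 / 23.6520 = 1985.12 K
T_ad = 65 + 1985.12 = 2050.12 deg C


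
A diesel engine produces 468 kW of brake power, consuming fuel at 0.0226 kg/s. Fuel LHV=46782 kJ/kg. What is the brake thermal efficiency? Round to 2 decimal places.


eta_BTE = (BP / (mf * LHV)) * 100
Denominator = 0.0226 * 46782 = 1057.2732 kW
eta_BTE = (468 / 1057.2732) * 100 = 44.26%


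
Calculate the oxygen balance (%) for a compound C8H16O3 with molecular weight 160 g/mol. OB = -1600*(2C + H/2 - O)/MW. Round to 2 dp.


OB = -1600 * (2C + H/2 - O) / MW
Inner = 2*8 + 16/2 - 3 = 21.00
OB = -1600 * 21.00 / 160 = -210.00%


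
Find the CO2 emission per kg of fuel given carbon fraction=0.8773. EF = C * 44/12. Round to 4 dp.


EF = C_frac * (M_CO2 / M_C)
EF = 0.8773 * (44/12)
EF = 0.8773 * 3.666667 = 3.2168 kg_CO2/kg_fuel


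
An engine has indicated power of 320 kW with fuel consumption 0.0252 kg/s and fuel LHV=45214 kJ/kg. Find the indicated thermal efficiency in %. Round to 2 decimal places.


eta_ith = (IP / (mf * LHV)) * 100
Denominator = 0.0252 * 45214 = 1139.3928 kW
eta_ith = (320 / 1139.3928) * 100 = 28.09%


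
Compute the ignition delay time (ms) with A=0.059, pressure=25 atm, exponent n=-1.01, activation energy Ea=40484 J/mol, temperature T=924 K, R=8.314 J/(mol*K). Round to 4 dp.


tau = A * P^n * exp(Ea/(R*T))
P^n = 25^(-1.01) = 0.03873295
Ea/(R*T) = 40484/(8.314*924) = 5.269888
exp(Ea/(R*T)) = 194.394282
tau = 0.059 * 0.03873295 * 194.394282 = 0.4442 ms


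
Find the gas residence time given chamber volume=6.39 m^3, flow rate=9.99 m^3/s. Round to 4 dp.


tau = V / Q_flow
tau = 6.39 / 9.99 = 0.6396 s


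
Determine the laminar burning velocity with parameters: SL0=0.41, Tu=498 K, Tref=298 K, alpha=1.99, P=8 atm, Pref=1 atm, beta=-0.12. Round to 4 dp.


SL = SL0 * (Tu/Tref)^alpha * (P/Pref)^beta
T ratio = 498/298 = 1.67114094
(T ratio)^alpha = 1.67114094^1.99 = 2.778408
(P/Pref)^beta = 8^(-0.12) = 0.779165
SL = 0.41 * 2.778408 * 0.779165 = 0.8876 m/s


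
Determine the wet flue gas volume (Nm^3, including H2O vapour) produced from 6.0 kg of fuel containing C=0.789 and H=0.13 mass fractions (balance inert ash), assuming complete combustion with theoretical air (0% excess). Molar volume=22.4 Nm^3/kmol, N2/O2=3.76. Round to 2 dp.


Per kg fuel: CO2 = (C/12 kmol)*22.4 = (0.789/12)*22.4 = 1.47280 Nm^3
Per kg fuel: H2O = (H/2 kmol)*22.4 = (0.13/2)*22.4 = 1.45600 Nm^3
O2 needed per kg fuel = C/12 + H/4 = 0.789/12 + 0.13/4 = 0.09825000 kmol
Per kg fuel: N2 = O2*3.76*22.4 = 0.09825000*3.76*22.4 = 8.27501 Nm^3
Total per kg = 1.47280 + 1.45600 + 8.27501 = 11.20381 Nm^3
Total = 11.20381 * 6.0 = 67.22 Nm^3


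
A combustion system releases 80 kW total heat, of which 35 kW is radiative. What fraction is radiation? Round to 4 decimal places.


f_rad = Q_rad / Q_total
f_rad = 35 / 80 = 0.4375


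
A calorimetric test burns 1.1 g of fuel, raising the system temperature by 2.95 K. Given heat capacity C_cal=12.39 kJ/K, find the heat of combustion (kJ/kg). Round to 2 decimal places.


Hc = C_cal * delta_T / m_fuel
Q_released = 12.39 * 2.95 = 36.5505 kJ
m_fuel = 1.1 g = 1.1/1000 kg = 0.001100 kg
Hc = 36.5505 / 0.001100 = 33227.73 kJ/kg


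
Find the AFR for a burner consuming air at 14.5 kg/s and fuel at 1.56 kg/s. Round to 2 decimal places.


AFR = m_air / m_fuel
AFR = 14.5 / 1.56 = 9.29


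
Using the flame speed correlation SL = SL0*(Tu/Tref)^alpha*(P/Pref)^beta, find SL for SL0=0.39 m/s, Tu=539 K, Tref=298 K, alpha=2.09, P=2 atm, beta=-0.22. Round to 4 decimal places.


SL = SL0 * (Tu/Tref)^alpha * (P/Pref)^beta
T ratio = 539/298 = 1.80872483
(T ratio)^alpha = 1.80872483^2.09 = 3.450711
(P/Pref)^beta = 2^(-0.22) = 0.858565
SL = 0.39 * 3.450711 * 0.858565 = 1.1554 m/s


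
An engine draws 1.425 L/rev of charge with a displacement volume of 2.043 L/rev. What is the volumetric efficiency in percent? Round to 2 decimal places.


eta_v = (V_actual / V_disp) * 100
Ratio = 1.425 / 2.043 = 0.6975
eta_v = 0.6975 * 100 = 69.75%


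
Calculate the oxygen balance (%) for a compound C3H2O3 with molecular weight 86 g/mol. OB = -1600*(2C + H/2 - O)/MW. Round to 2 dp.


OB = -1600 * (2C + H/2 - O) / MW
Inner = 2*3 + 2/2 - 3 = 4.00
OB = -1600 * 4.00 / 86 = -74.42%


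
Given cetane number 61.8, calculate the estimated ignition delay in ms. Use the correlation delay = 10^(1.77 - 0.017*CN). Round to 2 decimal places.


delay = 10^(1.77 - 0.017*CN)
Exponent = 1.77 - 0.017*61.8 = 0.7194
delay = 10^0.7194 = 5.24 ms


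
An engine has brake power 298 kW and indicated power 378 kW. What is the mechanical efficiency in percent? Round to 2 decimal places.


eta_mech = (BP / IP) * 100
Ratio = 298 / 378 = 0.7884
eta_mech = 0.7884 * 100 = 78.84%


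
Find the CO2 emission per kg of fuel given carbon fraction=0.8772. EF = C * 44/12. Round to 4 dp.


EF = C_frac * (M_CO2 / M_C)
EF = 0.8772 * (44/12)
EF = 0.8772 * 3.666667 = 3.2164 kg_CO2/kg_fuel


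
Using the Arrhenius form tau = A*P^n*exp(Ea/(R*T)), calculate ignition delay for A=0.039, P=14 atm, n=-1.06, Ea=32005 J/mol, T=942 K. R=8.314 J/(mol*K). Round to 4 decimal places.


tau = A * P^n * exp(Ea/(R*T))
P^n = 14^(-1.06) = 0.06096833
Ea/(R*T) = 32005/(8.314*942) = 4.086551
exp(Ea/(R*T)) = 59.534195
tau = 0.039 * 0.06096833 * 59.534195 = 0.1416 ms


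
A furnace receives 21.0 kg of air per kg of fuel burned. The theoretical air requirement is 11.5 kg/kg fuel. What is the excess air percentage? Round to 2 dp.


Excess air = actual - stoichiometric = 21.0 - 11.5 = 9.50 kg/kg fuel
Excess air % = (excess / stoich) * 100 = (9.50 / 11.5) * 100 = 82.61%


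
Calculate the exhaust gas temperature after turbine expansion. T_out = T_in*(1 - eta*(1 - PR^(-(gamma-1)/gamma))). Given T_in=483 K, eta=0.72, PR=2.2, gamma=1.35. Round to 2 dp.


T_out = T_in * (1 - eta * (1 - PR^(-(gamma-1)/gamma)))
Exponent = -(1.35-1)/1.35 = -0.25925926
PR^exp = 2.2^(-0.25925926) = 0.81512413
Factor = 1 - 0.72*(1 - 0.81512413) = 0.86688937
T_out = 483 * 0.86688937 = 418.71 K


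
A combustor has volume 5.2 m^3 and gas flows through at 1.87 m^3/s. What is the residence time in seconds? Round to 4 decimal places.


tau = V / Q_flow
tau = 5.2 / 1.87 = 2.7807 s


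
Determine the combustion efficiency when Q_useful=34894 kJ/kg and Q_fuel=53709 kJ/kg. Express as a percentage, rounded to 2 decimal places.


Efficiency = (Q_useful / Q_fuel) * 100
Efficiency = (34894 / 53709) * 100
Efficiency = 0.6497 * 100 = 64.97%


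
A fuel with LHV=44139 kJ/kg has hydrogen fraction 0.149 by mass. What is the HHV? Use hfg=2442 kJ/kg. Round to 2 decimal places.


HHV = LHV + hfg * 9 * H
Water addition = 2442 * 9 * 0.149 = 3274.722 kJ/kg
HHV = 44139 + 3274.722 = 47413.72 kJ/kg


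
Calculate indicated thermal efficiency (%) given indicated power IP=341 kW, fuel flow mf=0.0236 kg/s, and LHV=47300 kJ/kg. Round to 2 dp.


eta_ith = (IP / (mf * LHV)) * 100
Denominator = 0.0236 * 47300 = 1116.2800 kW
eta_ith = (341 / 1116.2800) * 100 = 30.55%


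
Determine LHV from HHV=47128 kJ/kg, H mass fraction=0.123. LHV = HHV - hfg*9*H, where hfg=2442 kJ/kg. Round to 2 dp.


LHV = HHV - hfg * 9 * H
Water correction = 2442 * 9 * 0.123 = 2703.294 kJ/kg
LHV = 47128 - 2703.294 = 44424.71 kJ/kg


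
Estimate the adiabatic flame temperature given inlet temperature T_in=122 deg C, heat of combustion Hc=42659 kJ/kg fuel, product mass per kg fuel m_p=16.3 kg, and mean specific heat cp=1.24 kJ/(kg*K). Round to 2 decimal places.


T_ad = T_in + Hc / (m_p * cp)
Denominator = 16.3 * 1.24 = 20.2120
Temperature rise = 42659 / 20.2120 = 2110.58 K
T_ad = 122 + 2110.58 = 2232.58 deg C


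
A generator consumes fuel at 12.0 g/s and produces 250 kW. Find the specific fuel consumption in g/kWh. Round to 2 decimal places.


SFC = (mf / BP) * 3600
Rate = 12.0 / 250 = 0.048000 g/(s*kW)
SFC = 0.048000 * 3600 = 172.80 g/kWh


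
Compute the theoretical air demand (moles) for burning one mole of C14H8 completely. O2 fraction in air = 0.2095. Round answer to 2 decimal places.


Balanced combustion: C14H8 + 16 O2 -> 14 CO2 + 4 H2O
O2 needed = C + H/4 = 14 + 8/4 = 16.00 moles
Air moles = O2 / 0.2095 = 16.00 / 0.2095 = 76.37 moles air


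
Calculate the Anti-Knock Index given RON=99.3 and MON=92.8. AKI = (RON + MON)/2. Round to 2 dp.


AKI = (RON + MON) / 2
AKI = (99.3 + 92.8) / 2
AKI = 192.1 / 2 = 96.05


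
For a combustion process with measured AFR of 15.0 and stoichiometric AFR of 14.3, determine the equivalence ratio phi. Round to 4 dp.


phi = AFR_stoich / AFR_actual
phi = 14.3 / 15.0 = 0.9533


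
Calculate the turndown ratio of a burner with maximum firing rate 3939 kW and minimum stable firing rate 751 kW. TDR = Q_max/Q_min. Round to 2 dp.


TDR = Q_max / Q_min
TDR = 3939 / 751 = 5.25


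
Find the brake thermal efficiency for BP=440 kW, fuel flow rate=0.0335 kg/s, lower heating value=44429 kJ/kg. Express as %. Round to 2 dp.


eta_BTE = (BP / (mf * LHV)) * 100
Denominator = 0.0335 * 44429 = 1488.3715 kW
eta_BTE = (440 / 1488.3715) * 100 = 29.56%


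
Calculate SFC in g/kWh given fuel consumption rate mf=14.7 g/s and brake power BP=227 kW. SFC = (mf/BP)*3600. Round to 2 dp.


SFC = (mf / BP) * 3600
Rate = 14.7 / 227 = 0.064758 g/(s*kW)
SFC = 0.064758 * 3600 = 233.13 g/kWh


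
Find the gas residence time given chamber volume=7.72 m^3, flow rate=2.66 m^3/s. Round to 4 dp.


tau = V / Q_flow
tau = 7.72 / 2.66 = 2.9023 s


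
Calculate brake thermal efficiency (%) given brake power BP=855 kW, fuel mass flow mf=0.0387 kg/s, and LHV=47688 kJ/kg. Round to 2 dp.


eta_BTE = (BP / (mf * LHV)) * 100
Denominator = 0.0387 * 47688 = 1845.5256 kW
eta_BTE = (855 / 1845.5256) * 100 = 46.33%


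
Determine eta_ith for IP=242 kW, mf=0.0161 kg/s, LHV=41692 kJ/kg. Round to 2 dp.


eta_ith = (IP / (mf * LHV)) * 100
Denominator = 0.0161 * 41692 = 671.2412 kW
eta_ith = (242 / 671.2412) * 100 = 36.05%


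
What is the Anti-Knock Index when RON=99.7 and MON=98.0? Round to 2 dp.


AKI = (RON + MON) / 2
AKI = (99.7 + 98.0) / 2
AKI = 197.7 / 2 = 98.85


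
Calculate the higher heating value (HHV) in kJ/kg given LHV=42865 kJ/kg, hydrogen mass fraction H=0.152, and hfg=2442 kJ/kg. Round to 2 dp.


HHV = LHV + hfg * 9 * H
Water addition = 2442 * 9 * 0.152 = 3340.656 kJ/kg
HHV = 42865 + 3340.656 = 46205.66 kJ/kg


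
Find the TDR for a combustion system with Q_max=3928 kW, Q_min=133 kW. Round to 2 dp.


TDR = Q_max / Q_min
TDR = 3928 / 133 = 29.53


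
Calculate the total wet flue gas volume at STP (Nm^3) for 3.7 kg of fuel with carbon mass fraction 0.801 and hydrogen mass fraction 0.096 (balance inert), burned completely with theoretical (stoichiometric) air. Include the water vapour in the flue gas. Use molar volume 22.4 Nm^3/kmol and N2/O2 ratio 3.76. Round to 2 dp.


Per kg fuel: CO2 = (C/12 kmol)*22.4 = (0.801/12)*22.4 = 1.49520 Nm^3
Per kg fuel: H2O = (H/2 kmol)*22.4 = (0.096/2)*22.4 = 1.07520 Nm^3
O2 needed per kg fuel = C/12 + H/4 = 0.801/12 + 0.096/4 = 0.09075000 kmol
Per kg fuel: N2 = O2*3.76*22.4 = 0.09075000*3.76*22.4 = 7.64333 Nm^3
Total per kg = 1.49520 + 1.07520 + 7.64333 = 10.21373 Nm^3
Total = 10.21373 * 3.7 = 37.79 Nm^3
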